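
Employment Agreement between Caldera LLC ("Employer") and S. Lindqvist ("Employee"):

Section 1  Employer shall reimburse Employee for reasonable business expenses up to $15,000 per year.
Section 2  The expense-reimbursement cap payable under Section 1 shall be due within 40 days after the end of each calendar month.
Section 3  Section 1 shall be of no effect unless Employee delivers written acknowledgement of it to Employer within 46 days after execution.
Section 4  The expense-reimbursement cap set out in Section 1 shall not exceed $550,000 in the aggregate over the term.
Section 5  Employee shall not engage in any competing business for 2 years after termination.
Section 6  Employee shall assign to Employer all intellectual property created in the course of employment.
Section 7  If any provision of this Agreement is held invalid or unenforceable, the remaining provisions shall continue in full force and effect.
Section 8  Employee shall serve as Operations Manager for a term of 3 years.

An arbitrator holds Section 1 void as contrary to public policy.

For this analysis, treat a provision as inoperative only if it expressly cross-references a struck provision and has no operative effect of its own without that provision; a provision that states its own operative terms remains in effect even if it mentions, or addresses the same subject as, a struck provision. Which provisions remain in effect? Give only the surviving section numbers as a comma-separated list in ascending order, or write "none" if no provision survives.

5, 6, 7, 8

Section 1 is struck. The whole of Section 2 is the payment deadline for the expense-reimbursement cap, defined by reference to Section 1, so Section 2 cannot stand once Section 1 is removed. Section 3 merely fixes the acknowledgement condition for Section 1; with Section 1 gone it has nothing to operate on and falls away. Section 4 does nothing except set the aggregate cap on the expense-reimbursement cap by reference to Section 1; with Section 1 gone it has no independent effect and is inoperative. Under the severability clause in Section 7, the remaining provisions continue in force. That leaves Section 5, Section 6, Section 7, and Section 8 in effect.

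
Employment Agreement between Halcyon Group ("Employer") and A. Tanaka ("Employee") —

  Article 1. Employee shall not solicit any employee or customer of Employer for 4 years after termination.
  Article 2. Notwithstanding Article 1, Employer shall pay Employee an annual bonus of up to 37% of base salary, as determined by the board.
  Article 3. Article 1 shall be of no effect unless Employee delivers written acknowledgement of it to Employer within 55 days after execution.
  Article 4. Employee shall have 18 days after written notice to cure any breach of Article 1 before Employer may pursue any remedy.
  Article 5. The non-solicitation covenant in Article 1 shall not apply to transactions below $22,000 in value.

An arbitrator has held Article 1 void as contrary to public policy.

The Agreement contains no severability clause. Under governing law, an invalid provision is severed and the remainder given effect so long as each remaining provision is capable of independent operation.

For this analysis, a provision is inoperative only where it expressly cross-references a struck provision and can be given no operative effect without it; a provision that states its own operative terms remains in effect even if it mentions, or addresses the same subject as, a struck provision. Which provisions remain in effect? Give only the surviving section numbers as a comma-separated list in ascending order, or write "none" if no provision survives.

Article 1 is struck. Article 3 merely fixes the acknowledgement condition for Article 1; with Article 1 gone it has nothing to operate on and falls away. Article 4 has no operative effect of its own apart from Article 1 and is therefore inoperative. Article 5 has no operative effect of its own apart from Article 1 and is therefore inoperative. Article 2 mentions Article 1 but its own obligation stands independently of Article 1, so Article 2 is not affected. Under the stated default rule, only provisions that cannot operate independently fall away; the rest are enforced. Only Article 2 remains in effect.

2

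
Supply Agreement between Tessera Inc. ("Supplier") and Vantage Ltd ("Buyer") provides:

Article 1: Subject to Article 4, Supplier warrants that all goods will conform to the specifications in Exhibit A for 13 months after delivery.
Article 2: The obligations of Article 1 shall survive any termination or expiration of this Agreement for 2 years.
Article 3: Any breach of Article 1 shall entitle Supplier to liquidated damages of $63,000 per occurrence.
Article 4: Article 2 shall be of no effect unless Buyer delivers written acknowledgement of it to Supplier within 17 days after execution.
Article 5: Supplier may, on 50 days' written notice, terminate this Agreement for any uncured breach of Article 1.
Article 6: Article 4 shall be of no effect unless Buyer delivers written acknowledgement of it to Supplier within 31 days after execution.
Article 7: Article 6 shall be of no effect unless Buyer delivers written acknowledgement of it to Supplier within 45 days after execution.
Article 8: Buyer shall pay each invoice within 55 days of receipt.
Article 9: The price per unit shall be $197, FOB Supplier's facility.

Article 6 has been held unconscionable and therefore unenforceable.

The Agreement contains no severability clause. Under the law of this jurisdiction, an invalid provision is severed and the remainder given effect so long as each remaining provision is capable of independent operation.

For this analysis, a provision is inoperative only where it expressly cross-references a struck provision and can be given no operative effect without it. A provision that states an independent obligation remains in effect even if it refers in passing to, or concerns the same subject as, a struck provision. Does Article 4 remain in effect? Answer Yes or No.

Article 6 is struck. Article 7 has no operative effect of its own apart from Article 6 and is therefore inoperative. Under the stated default rule, only provisions that cannot operate independently fall away; the rest are enforced. That leaves Article 1, Article 2, Article 3, Article 4, Article 5, Article 8, and Article 9 in effect. Article 4 is among the surviving provisions, so the answer is yes.

Yes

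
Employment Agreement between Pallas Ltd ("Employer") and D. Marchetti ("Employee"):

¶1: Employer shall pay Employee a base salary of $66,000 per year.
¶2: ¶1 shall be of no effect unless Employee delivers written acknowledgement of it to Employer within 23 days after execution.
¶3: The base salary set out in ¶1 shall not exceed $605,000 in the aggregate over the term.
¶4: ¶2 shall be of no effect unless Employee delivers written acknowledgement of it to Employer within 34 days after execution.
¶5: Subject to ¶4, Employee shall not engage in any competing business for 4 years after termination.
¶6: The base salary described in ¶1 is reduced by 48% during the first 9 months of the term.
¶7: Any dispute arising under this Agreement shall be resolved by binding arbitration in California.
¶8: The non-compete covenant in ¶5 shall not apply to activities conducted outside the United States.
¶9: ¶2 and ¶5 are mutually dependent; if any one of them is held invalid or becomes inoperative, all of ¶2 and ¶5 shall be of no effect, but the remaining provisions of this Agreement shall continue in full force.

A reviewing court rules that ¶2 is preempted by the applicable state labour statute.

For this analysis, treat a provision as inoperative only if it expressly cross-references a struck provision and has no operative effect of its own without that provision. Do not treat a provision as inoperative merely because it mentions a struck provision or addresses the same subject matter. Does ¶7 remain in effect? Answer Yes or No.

¶2 is struck. The only function of ¶4 is the acknowledgement condition for ¶2, so it cannot stand once ¶2 is removed. ¶9 declares ¶2 and ¶5 mutually dependent; since one of them has fallen, all of them are of no effect. That brings down ¶5 as well. ¶8 in turn depends solely on a provision now struck and likewise falls. The remainder continues in force under ¶9. That leaves ¶1, ¶3, ¶6, ¶7, and ¶9 in effect. ¶7 is among the surviving provisions, so the answer is yes.

Yes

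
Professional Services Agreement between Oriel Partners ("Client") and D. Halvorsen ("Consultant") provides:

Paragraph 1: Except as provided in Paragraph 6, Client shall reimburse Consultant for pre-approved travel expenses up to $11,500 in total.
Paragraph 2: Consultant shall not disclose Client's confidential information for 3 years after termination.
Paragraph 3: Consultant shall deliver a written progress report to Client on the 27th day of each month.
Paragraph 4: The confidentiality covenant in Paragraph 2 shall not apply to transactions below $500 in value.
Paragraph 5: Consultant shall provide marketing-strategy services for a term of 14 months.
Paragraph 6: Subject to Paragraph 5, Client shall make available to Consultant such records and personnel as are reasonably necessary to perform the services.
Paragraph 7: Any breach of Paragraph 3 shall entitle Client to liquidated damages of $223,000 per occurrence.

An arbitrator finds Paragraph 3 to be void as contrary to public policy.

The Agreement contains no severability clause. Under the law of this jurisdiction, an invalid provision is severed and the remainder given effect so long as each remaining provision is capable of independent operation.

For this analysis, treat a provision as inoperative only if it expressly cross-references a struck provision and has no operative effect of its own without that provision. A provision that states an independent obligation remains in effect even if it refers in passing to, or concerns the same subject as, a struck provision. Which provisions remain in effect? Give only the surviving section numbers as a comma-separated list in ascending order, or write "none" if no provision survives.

1, 2, 4, 5, 6

Paragraph 3 is struck. The whole of Paragraph 7 is the liquidated-damages amount, defined by reference to Paragraph 3, so Paragraph 7 cannot stand once Paragraph 3 is removed. With no severability clause, the stated default rule severs what cannot stand and enforces each remaining provision that can operate on its own. That leaves Paragraph 1, Paragraph 2, Paragraph 4, Paragraph 5, and Paragraph 6 in effect.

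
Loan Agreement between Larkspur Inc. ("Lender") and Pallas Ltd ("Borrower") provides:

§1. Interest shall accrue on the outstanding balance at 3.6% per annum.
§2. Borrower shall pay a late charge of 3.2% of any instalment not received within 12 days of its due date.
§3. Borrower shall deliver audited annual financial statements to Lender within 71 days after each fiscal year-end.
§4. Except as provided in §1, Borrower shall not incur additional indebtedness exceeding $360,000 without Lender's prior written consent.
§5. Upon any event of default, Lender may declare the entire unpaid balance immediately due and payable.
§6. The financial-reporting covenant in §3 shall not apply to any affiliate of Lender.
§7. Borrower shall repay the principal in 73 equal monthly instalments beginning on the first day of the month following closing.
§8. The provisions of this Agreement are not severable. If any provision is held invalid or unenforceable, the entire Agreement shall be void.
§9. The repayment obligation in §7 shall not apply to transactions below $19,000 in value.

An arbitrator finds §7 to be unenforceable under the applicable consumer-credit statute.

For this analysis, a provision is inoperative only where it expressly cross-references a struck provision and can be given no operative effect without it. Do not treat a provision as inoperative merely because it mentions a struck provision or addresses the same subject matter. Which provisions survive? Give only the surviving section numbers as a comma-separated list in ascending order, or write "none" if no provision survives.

§7 is struck. §9 does nothing except set the carve-out from the repayment obligation by reference to §7; with §7 gone it has no independent effect and is inoperative. §8 provides that the Agreement is not severable, so the invalidity of any one provision voids the entire Agreement. No provision of the Agreement survives.

none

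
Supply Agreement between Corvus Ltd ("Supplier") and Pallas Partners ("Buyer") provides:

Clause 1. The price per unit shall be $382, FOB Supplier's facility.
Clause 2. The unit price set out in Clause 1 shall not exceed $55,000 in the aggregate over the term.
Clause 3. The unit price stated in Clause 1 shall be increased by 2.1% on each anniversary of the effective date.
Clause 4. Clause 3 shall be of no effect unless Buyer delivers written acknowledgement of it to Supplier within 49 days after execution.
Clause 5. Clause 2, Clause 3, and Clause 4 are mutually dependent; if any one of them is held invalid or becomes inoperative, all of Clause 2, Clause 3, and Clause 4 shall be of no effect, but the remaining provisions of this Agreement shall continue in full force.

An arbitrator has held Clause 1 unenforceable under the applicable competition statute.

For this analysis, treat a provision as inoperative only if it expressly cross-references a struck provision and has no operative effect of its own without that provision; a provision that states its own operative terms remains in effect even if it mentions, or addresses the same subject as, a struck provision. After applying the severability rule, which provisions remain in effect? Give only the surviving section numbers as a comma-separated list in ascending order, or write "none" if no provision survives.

5

Clause 1 is struck. Clause 2 has no operative effect of its own apart from Clause 1 and is therefore inoperative. Clause 3 does nothing except set the escalation of the unit price by reference to Clause 1; with Clause 1 gone it has no independent effect and is inoperative. Clause 4 has no operative effect of its own apart from Clause 3 and is therefore inoperative. Clause 5 declares Clause 2, Clause 3, and Clause 4 mutually dependent; since one of them has fallen, all of them are of no effect. The remainder continues in force under Clause 5. Only Clause 5 remains in effect.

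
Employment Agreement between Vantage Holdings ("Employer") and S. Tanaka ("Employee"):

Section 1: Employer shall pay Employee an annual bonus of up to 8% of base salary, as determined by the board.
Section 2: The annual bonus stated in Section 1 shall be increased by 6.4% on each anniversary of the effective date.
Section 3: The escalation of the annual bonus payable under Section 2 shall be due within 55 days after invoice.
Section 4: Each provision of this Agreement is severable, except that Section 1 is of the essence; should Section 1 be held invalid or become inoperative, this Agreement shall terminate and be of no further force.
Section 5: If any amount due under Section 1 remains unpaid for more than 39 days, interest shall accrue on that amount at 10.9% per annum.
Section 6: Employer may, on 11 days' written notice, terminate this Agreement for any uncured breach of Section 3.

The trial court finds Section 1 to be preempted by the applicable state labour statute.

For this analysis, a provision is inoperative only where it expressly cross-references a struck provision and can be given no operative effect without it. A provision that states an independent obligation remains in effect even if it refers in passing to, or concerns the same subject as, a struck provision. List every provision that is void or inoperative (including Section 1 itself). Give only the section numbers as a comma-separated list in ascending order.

Section 1 is struck. Section 2 does nothing except set the escalation of the annual bonus by reference to Section 1; with Section 1 gone it has no independent effect and is inoperative. Section 5 does nothing except set the default interest on the annual bonus by reference to Section 1; with Section 1 gone it has no independent effect and is inoperative. The whole of Section 3 is the payment deadline for the escalation of the annual bonus, defined by reference to Section 2, so Section 3 cannot stand once Section 2 is removed. Section 6 merely fixes the termination right for breach of Section 3; with Section 3 gone it has nothing to operate on and falls away. Section 4 makes Section 1 an essential term, and Section 1 is the provision held invalid; under Section 4, the entire Agreement is therefore void. No provision of the Agreement survives.

1, 2, 3, 4, 5, 6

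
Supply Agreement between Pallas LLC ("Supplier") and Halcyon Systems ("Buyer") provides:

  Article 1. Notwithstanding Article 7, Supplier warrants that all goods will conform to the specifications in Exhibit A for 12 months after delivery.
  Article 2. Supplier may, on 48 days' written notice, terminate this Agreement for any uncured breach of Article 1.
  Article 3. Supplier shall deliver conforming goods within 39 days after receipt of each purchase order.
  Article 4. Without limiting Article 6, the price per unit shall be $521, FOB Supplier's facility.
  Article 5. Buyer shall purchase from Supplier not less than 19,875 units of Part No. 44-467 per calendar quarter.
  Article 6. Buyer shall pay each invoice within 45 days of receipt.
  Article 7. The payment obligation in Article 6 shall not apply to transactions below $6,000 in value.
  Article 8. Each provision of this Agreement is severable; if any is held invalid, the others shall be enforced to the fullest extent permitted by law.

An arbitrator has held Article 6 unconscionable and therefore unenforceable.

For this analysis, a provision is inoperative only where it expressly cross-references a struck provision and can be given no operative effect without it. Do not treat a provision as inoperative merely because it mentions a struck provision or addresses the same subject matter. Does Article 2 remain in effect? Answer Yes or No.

Yes

Article 6 is struck. Article 7 has no operative effect of its own apart from Article 6 and is therefore inoperative. Although Article 1 refers to Article 7, its operative terms do not depend on Article 7, so it remains in effect. Although Article 4 refers to Article 6, its operative terms do not depend on Article 6, so it remains in effect. Article 8 is a severability clause and preserves every provision that can still be given independent effect. Article 1, Article 2, Article 3, Article 4, Article 5, and Article 8 remain in effect. Article 2 is among the surviving provisions, so the answer is yes.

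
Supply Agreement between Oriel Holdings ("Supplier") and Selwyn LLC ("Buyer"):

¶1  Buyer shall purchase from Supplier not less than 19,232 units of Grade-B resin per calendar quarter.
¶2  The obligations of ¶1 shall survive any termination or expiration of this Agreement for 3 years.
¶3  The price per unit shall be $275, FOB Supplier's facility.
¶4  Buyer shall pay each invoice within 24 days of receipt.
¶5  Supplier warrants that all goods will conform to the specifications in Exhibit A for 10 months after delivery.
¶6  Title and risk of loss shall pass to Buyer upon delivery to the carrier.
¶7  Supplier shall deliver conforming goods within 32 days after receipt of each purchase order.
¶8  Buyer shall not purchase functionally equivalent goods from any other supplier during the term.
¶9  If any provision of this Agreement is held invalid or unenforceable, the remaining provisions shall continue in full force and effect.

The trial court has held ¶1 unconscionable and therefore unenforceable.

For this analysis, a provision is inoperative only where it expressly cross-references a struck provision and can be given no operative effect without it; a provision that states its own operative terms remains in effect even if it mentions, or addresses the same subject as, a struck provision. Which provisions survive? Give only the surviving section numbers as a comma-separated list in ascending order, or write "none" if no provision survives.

¶1 is struck. ¶2 merely fixes the survival period for ¶1; with ¶1 gone it has nothing to operate on and falls away. ¶9 is a severability clause and preserves every provision that can still be given independent effect. ¶3, ¶4, ¶5, ¶6, ¶7, ¶8, and ¶9 remain in effect.

3, 4, 5, 6, 7, 8, 9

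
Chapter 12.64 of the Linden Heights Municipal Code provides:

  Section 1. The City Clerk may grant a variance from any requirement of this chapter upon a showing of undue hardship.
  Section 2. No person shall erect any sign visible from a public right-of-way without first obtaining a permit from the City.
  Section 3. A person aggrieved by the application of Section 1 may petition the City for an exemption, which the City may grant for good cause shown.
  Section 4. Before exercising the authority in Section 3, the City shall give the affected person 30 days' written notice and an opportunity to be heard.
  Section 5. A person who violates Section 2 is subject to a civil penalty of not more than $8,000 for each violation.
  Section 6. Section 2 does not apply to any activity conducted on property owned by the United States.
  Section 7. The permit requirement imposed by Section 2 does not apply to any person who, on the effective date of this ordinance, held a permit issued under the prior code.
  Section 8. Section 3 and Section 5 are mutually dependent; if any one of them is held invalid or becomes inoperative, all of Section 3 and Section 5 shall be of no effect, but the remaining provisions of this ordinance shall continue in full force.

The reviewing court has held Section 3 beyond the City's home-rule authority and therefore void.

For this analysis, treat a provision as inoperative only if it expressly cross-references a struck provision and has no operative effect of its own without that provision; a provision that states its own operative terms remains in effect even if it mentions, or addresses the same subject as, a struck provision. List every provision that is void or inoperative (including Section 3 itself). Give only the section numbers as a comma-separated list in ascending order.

Section 3 is struck. The only function of Section 4 is the notice-and-hearing requirement for Section 3, so it cannot stand once Section 3 is removed. Section 8 declares Section 3 and Section 5 mutually dependent; since one of them has fallen, all of them are of no effect. That brings down Section 5 as well. The remainder continues in force under Section 8. The provisions still in force are Section 1, Section 2, Section 6, Section 7, and Section 8.

3, 4, 5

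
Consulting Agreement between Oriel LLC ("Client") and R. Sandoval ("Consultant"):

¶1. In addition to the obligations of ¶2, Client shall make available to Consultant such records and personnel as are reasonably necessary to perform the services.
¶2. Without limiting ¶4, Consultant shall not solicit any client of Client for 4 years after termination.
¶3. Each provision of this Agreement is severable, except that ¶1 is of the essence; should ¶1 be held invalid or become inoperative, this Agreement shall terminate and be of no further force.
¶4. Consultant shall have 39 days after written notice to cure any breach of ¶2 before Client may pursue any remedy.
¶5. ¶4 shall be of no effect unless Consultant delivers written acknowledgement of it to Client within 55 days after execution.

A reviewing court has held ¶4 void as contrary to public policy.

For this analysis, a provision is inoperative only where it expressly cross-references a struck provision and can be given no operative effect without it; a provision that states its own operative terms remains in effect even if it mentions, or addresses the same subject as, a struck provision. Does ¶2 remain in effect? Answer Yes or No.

Yes

¶4 is struck. ¶5 operates only by reference to ¶4, so it falls with ¶4. Although ¶2 refers to ¶4, its operative terms do not depend on ¶4, so it remains in effect. ¶3 makes ¶1 an essential term, but ¶1 is unaffected, so the severability proviso in ¶3 preserves the remaining provisions. The provisions still in force are ¶1, ¶2, and ¶3. ¶2 is among the surviving provisions, so the answer is yes.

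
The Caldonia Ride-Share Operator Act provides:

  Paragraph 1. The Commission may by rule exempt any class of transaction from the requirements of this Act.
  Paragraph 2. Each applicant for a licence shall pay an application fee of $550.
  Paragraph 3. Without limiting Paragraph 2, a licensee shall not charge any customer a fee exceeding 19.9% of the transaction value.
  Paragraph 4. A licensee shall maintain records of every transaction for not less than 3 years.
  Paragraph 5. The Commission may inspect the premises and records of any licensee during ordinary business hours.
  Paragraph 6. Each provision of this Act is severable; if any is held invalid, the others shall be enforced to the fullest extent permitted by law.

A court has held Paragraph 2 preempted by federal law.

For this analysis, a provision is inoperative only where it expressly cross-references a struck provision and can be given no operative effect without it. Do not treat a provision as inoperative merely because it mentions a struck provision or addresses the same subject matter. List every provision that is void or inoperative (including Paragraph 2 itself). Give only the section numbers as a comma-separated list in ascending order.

Paragraph 2 is struck. Paragraph 3 mentions Paragraph 2 but its own obligation stands independently of Paragraph 2, so Paragraph 3 is not affected. Nothing else in the Act is defined by reference to Paragraph 2. Under the severability clause in Paragraph 6, the remaining provisions continue in force. That leaves Paragraph 1, Paragraph 3, Paragraph 4, Paragraph 5, and Paragraph 6 in effect.

2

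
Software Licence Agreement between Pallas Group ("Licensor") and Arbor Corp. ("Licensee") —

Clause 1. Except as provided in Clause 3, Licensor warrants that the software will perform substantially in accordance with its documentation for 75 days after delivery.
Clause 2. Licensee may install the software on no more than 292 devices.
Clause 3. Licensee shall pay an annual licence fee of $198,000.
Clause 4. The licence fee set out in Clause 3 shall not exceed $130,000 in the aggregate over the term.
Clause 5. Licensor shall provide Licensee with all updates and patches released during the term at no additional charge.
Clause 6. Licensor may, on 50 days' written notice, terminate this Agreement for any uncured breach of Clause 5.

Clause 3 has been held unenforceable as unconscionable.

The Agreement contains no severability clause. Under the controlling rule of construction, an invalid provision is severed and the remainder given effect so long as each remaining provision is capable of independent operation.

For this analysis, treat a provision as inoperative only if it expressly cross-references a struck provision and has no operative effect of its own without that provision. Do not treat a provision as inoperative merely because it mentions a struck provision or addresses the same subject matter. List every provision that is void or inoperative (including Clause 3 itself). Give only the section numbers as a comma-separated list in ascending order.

Clause 3 is struck. Clause 4 has no operative effect of its own apart from Clause 3 and is therefore inoperative. Although Clause 1 refers to Clause 3, its operative terms do not depend on Clause 3, so it remains in effect. With no severability clause, the stated default rule severs what cannot stand and enforces each remaining provision that can operate on its own. Clause 1, Clause 2, Clause 5, and Clause 6 remain in effect.

3, 4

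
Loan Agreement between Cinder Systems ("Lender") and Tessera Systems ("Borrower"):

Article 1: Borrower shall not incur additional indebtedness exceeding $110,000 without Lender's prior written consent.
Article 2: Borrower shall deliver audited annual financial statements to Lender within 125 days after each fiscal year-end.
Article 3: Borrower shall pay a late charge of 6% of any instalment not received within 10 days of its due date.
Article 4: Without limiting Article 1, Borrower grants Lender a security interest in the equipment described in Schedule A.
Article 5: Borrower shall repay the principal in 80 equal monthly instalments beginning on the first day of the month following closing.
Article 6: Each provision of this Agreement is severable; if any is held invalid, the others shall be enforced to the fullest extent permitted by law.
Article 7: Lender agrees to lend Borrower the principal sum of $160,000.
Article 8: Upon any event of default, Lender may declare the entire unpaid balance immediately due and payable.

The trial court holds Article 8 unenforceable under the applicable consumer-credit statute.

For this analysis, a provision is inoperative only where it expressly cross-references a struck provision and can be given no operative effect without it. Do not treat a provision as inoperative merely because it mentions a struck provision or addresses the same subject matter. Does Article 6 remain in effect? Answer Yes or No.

Article 8 is struck. Nothing else in the Agreement is defined by reference to Article 8. Under the severability clause in Article 6, the remaining provisions continue in force. Article 1, Article 2, Article 3, Article 4, Article 5, Article 6, and Article 7 remain in effect. Article 6 is among the surviving provisions, so the answer is yes.

Yes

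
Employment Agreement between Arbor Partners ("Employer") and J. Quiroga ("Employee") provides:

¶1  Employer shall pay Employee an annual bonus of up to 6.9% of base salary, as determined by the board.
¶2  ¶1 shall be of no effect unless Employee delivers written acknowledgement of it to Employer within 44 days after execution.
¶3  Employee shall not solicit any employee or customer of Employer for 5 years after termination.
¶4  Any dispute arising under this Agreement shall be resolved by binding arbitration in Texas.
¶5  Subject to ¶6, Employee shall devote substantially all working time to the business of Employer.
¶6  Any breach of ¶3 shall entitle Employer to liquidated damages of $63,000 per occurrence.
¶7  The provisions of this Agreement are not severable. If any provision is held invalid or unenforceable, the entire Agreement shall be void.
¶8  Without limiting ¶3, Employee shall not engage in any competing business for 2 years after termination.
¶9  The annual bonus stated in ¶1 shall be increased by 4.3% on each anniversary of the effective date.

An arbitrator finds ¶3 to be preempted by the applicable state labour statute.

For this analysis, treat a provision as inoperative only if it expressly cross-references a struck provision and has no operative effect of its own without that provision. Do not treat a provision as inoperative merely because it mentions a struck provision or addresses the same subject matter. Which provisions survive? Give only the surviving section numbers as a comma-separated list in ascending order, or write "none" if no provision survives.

¶3 is struck. ¶6 operates only by reference to ¶3, so it falls with ¶3. ¶7 provides that the Agreement is not severable, so the invalidity of any one provision voids the entire Agreement. No provision of the Agreement survives.

none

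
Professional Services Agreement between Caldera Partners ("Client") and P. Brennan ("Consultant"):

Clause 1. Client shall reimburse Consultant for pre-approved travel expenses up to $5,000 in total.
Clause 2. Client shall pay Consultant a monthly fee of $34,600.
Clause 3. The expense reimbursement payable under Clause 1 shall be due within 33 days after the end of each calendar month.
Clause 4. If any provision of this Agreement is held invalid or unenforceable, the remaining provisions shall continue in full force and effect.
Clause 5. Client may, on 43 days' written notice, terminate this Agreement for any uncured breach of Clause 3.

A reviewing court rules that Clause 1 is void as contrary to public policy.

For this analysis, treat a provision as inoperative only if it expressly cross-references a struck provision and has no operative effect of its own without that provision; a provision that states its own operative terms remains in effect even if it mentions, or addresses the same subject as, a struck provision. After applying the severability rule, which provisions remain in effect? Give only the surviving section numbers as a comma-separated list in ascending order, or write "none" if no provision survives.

Clause 1 is struck. Clause 3 does nothing except set the payment deadline for the expense reimbursement by reference to Clause 1; with Clause 1 gone it has no independent effect and is inoperative. Clause 5 has no operative effect of its own apart from Clause 3 and is therefore inoperative. Under the severability clause in Clause 4, the remaining provisions continue in force. Clause 2 and Clause 4 remain in effect.

2, 4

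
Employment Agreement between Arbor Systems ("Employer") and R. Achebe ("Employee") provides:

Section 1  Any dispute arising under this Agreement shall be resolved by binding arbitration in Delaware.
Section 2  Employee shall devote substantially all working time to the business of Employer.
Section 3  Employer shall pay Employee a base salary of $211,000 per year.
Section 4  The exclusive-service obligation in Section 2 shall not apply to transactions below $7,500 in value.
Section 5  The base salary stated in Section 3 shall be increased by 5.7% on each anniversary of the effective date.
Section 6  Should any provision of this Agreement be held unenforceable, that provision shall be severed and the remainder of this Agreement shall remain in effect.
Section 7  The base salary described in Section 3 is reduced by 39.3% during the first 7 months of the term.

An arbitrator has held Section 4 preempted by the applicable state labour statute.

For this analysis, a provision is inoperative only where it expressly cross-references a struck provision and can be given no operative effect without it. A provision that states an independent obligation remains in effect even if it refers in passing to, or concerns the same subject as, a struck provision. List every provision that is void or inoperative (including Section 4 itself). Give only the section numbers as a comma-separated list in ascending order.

Section 4 is struck. Nothing else in the Agreement is defined by reference to Section 4. Section 6 is a severability clause and preserves every provision that can still be given independent effect. That leaves Section 1, Section 2, Section 3, Section 5, Section 6, and Section 7 in effect.

4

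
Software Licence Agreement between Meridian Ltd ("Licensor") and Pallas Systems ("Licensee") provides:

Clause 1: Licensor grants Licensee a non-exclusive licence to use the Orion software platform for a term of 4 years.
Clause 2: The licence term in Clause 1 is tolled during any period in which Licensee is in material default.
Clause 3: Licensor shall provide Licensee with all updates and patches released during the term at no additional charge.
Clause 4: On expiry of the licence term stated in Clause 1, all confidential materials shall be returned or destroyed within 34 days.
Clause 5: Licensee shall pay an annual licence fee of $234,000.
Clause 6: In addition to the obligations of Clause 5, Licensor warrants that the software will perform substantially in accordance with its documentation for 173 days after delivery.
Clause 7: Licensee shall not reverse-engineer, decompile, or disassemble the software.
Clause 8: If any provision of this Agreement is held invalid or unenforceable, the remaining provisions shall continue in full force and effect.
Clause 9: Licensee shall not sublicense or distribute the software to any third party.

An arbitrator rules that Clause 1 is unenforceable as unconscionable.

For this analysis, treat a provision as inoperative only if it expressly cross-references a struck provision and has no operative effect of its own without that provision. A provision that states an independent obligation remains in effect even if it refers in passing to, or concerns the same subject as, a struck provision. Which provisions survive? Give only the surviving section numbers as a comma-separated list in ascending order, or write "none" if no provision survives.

Clause 1 is struck. Clause 2 has no operative effect of its own apart from Clause 1 and is therefore inoperative. The only function of Clause 4 is the return obligation tied to Clause 1, so it cannot stand once Clause 1 is removed. Under the severability clause in Clause 8, the remaining provisions continue in force. That leaves Clause 3, Clause 5, Clause 6, Clause 7, Clause 8, and Clause 9 in effect.

3, 5, 6, 7, 8, 9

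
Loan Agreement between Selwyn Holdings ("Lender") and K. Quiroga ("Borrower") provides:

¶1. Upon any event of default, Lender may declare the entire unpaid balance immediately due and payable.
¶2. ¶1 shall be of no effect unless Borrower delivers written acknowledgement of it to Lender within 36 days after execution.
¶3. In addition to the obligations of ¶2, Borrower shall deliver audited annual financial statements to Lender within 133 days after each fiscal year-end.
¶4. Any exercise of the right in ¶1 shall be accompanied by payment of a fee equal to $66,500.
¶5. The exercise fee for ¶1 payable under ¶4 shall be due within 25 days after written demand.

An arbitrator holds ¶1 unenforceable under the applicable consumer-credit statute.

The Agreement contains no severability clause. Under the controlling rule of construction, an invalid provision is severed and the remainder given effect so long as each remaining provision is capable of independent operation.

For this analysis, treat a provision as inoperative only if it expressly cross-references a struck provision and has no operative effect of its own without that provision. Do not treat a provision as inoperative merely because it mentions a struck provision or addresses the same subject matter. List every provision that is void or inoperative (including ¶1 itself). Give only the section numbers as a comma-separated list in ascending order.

¶1 is struck. ¶2 operates only by reference to ¶1, so it falls with ¶1. ¶4 operates only by reference to ¶1, so it falls with ¶1. ¶5 operates only by reference to ¶4, so it falls with ¶4. ¶3 mentions ¶2 but its own obligation stands independently of ¶2, so ¶3 is not affected. Under the stated default rule, only provisions that cannot operate independently fall away; the rest are enforced. Only ¶3 remains in effect.

1, 2, 4, 5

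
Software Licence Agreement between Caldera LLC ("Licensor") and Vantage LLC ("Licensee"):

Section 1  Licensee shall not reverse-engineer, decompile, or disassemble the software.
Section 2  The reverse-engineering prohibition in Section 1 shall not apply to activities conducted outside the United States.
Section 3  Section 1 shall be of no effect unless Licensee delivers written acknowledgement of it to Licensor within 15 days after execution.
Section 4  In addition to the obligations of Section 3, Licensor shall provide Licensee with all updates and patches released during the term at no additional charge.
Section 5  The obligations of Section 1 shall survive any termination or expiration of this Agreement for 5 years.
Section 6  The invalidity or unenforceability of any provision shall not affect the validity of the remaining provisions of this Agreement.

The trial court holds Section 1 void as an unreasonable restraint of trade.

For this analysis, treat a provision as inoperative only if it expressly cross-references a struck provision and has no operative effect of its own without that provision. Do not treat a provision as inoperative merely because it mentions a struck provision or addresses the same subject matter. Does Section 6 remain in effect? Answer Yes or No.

Section 1 is struck. Section 2 does nothing except set the carve-out from the reverse-engineering prohibition by reference to Section 1; with Section 1 gone it has no independent effect and is inoperative. Section 3 merely fixes the acknowledgement condition for Section 1; with Section 1 gone it has nothing to operate on and falls away. The only function of Section 5 is the survival period for Section 1, so it cannot stand once Section 1 is removed. Although Section 4 refers to Section 3, its operative terms do not depend on Section 3, so it remains in effect. Under the severability clause in Section 6, the remaining provisions continue in force. That leaves Section 4 and Section 6 in effect. Section 6 is among the surviving provisions, so the answer is yes.

Yes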